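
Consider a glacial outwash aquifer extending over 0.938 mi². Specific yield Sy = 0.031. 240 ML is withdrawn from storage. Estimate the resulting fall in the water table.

A = 0.938 mi² = 2.429 × 10^6 m²
ΔV = 240 ML = 2.4 × 10^5 m³
Δh = ΔV / (Sy × A) = 2.4 × 10^5 m³ / (0.031 × 2.429 × 10^6 m²) = 3.187 m

Δh ≈ 3.19 m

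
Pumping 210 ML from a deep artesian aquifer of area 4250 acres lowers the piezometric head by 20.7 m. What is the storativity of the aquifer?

S ≈ 5.9 × 10^-4

A = 4250 acres = 1.72 × 10^7 m²
ΔV = 210 ML = 2.1 × 10^5 m³
S = ΔV / (A × Δh) = 2.1 × 10^5 m³ / (1.72 × 10^7 m² × 20.7 m) = 5.899 × 10^-4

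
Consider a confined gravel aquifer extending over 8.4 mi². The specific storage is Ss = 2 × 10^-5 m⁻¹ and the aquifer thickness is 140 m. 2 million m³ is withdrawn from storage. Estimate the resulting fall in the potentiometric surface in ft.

S = Ss × b = 2 × 10^-5 m⁻¹ × 140 m = 2.8 × 10^-3
A = 8.4 mi² = 2.176 × 10^7 m²
ΔV = 2 million m³ = 2 × 10^6 m³
Δh = ΔV / (S × A) = 2 × 10^6 m³ / (0.0028 × 2.176 × 10^7 m²) = 32.83 m
Δh = 32.83 m = 107.7 ft

Δh ≈ 108 ft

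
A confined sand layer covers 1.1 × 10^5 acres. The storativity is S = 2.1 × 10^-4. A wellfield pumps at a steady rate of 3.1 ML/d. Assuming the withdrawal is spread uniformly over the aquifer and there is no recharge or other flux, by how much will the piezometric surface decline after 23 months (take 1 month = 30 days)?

A = 1.1 × 10^5 acres = 4.452 × 10^8 m²
Q = 3.1 ML/d = 3100 m³/d
t = 23 months = 690 d
ΔV = Q × t = 3100 m³/d × 690 d = 2.139 × 10^6 m³
Δh = ΔV / (S × A) = 2.139 × 10^6 / (2.1 × 10^-4 × 4.452 × 10^8) = 22.88 m

Δh ≈ 22.9 m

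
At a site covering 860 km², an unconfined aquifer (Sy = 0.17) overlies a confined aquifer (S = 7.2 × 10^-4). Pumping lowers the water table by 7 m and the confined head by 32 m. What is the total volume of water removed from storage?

A = 860 km² = 8.6 × 10^8 m²
Unconfined: ΔV_u = Sy × A × Δh_u = 0.17 × 8.6 × 10^8 × 7 = 1.023 × 10^9 m³
Confined: ΔV_c = S × A × Δh_c = 7.2 × 10^-4 × 8.6 × 10^8 × 32 = 1.981 × 10^7 m³
Total ΔV = 1.023 × 10^9 + 1.981 × 10^7 = 1.043 × 10^9 m³

ΔV ≈ 1.04 × 10^9 m³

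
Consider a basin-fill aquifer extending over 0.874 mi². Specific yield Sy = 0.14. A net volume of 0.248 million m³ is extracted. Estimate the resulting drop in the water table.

A = 0.874 mi² = 2.264 × 10^6 m²
ΔV = 0.248 million m³ = 2.48 × 10^5 m³
Δh = ΔV / (Sy × A) = 2.48 × 10^5 m³ / (0.14 × 2.264 × 10^6 m²) = 0.7826 m

Δh ≈ 0.783 m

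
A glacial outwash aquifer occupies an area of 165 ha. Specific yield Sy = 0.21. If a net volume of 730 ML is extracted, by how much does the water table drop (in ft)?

A = 165 ha = 1.65 × 10^6 m²
ΔV = 730 ML = 7.3 × 10^5 m³
Δh = ΔV / (Sy × A) = 7.3 × 10^5 m³ / (0.21 × 1.65 × 10^6 m²) = 2.107 m
Δh = 2.107 m = 6.912 ft

Δh ≈ 6.91 ft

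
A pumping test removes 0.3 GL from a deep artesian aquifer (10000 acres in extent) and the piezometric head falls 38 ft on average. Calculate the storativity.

S ≈ 6.4 × 10^-4

A = 10000 acres = 4.047 × 10^7 m²
Δh = 38 ft = 11.58 m
ΔV = 0.3 GL = 3 × 10^5 m³
S = ΔV / (A × Δh) = 3 × 10^5 m³ / (4.047 × 10^7 m² × 11.58 m) = 6.4 × 10^-4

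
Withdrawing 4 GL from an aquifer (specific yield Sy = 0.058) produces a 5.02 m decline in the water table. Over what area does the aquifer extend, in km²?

A ≈ 13.7 km²

ΔV = 4 GL = 4 × 10^6 m³
A = ΔV / (Sy × Δh) = 4 × 10^6 / (0.058 × 5.02) = 1.374 × 10^7 m²
A = 1.374 × 10^7 m² = 13.74 km²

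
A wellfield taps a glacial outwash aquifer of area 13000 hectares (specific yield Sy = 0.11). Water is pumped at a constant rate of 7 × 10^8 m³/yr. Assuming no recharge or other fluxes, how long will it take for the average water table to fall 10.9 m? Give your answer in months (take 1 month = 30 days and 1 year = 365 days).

t ≈ 2.71 months

A = 13000 hectares = 1.3 × 10^8 m²
ΔV = Sy × A × Δh = 0.11 × 1.3 × 10^8 × 10.9 = 1.559 × 10^8 m³
Q = 7 × 10^8 m³/yr = 1.918 × 10^6 m³/d
t = ΔV / Q = 1.559 × 10^8 m³ / 1.918 × 10^6 m³/d = 81.28 d
t = 81.28 d ≈ 2.709 months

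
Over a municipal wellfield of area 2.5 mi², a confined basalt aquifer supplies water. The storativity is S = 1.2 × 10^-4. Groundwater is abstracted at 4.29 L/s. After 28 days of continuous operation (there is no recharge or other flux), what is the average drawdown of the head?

A = 2.5 mi² = 6.475 × 10^6 m²
Q = 4.29 L/s = 370.7 m³/d
ΔV = Q × t = 370.7 m³/d × 28 d = 10380 m³
Δh = ΔV / (S × A) = 10380 / (1.2 × 10^-4 × 6.475 × 10^6) = 13.36 m

Δh ≈ 13.4 m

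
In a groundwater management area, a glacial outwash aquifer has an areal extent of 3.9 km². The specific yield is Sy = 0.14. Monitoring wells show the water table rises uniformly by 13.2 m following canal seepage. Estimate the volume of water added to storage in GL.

A = 3.9 km² = 3.9 × 10^6 m²
ΔV = Sy × A × Δh = 0.14 × 3.9 × 10^6 m² × 13.2 m = 7.207 × 10^6 m³
ΔV = 7.207 × 10^6 m³ = 7.207 GL

ΔV ≈ 7.21 GL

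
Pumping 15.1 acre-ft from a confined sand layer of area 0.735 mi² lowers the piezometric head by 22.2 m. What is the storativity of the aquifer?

S ≈ 4.4 × 10^-4

A = 0.735 mi² = 1.904 × 10^6 m²
ΔV = 15.1 acre-ft = 18630 m³
S = ΔV / (A × Δh) = 18630 m³ / (1.904 × 10^6 m² × 22.2 m) = 4.407 × 10^-4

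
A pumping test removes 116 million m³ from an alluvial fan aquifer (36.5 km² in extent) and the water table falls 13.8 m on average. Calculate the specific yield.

A = 36.5 km² = 3.65 × 10^7 m²
ΔV = 116 million m³ = 1.16 × 10^8 m³
Sy = ΔV / (A × Δh) = 1.16 × 10^8 m³ / (3.65 × 10^7 m² × 13.8 m) = 0.2303

Sy ≈ 0.23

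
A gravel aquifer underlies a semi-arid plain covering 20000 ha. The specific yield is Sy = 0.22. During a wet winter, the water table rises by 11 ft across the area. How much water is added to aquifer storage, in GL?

ΔV ≈ 148 GL

A = 20000 ha = 2 × 10^8 m²
Δh = 11 ft = 3.353 m
ΔV = Sy × A × Δh = 0.22 × 2 × 10^8 m² × 3.353 m = 1.475 × 10^8 m³
ΔV = 1.475 × 10^8 m³ = 147.5 GL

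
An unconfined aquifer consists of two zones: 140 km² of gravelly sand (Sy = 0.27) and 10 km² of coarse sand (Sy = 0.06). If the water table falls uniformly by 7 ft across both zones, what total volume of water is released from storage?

ΔV ≈ 8.19 × 10^7 m³

A₁ = 140 km² = 1.4 × 10^8 m²; A₂ = 10 km² = 1 × 10^7 m²
Δh = 7 ft = 2.134 m
ΔV₁ = 0.27 × 1.4 × 10^8 × 2.134 = 8.065 × 10^7 m³
ΔV₂ = 0.06 × 1 × 10^7 × 2.134 = 1.28 × 10^6 m³
ΔV = ΔV₁ + ΔV₂ = 8.193 × 10^7 m³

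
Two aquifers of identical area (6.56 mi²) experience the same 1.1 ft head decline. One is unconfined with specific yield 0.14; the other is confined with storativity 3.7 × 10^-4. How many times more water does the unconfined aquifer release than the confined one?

A = 6.56 mi² = 1.699 × 10^7 m²
Δh = 1.1 ft = 0.3353 m
Unconfined: ΔV_u = Sy × A × Δh = 0.14 × 1.699 × 10^7 × 0.3353 = 7.975 × 10^5 m³
Confined: ΔV_c = S × A × Δh = 3.7 × 10^-4 × 1.699 × 10^7 × 0.3353 = 2108 m³
Ratio = ΔV_u / ΔV_c = Sy / S = 0.14 / 3.7 × 10^-4 = 378.4

ΔV_u / ΔV_c ≈ 378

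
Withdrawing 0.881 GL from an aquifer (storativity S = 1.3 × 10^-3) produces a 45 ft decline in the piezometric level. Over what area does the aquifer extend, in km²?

Δh = 45 ft = 13.72 m
ΔV = 0.881 GL = 8.81 × 10^5 m³
A = ΔV / (S × Δh) = 8.81 × 10^5 / (0.0013 × 13.72) = 4.941 × 10^7 m²
A = 4.941 × 10^7 m² = 49.41 km²

A ≈ 49.4 km²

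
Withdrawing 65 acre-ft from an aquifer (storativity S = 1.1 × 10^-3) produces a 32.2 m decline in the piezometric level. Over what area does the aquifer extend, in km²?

ΔV = 65 acre-ft = 80180 m³
A = ΔV / (S × Δh) = 80180 / (0.0011 × 32.2) = 2.264 × 10^6 m²
A = 2.264 × 10^6 m² = 2.264 km²

A ≈ 2.26 km²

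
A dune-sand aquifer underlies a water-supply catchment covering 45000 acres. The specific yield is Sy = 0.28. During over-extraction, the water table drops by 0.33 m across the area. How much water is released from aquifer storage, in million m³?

ΔV ≈ 16.8 million m³

A = 45000 acres = 1.821 × 10^8 m²
ΔV = Sy × A × Δh = 0.28 × 1.821 × 10^8 m² × 0.33 m = 1.683 × 10^7 m³
ΔV = 1.683 × 10^7 m³ = 16.83 million m³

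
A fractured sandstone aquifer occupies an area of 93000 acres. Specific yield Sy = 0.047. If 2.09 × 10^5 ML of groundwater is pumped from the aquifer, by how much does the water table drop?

A = 93000 acres = 3.764 × 10^8 m²
ΔV = 2.09 × 10^5 ML = 2.09 × 10^8 m³
Δh = ΔV / (Sy × A) = 2.09 × 10^8 m³ / (0.047 × 3.764 × 10^8 m²) = 11.82 m

Δh ≈ 11.8 m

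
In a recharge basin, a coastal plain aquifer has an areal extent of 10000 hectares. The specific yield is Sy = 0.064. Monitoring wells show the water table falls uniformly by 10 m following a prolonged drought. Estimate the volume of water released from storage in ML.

ΔV ≈ 64000 ML

A = 10000 hectares = 1 × 10^8 m²
ΔV = Sy × A × Δh = 0.064 × 1 × 10^8 m² × 10 m = 6.4 × 10^7 m³
ΔV = 6.4 × 10^7 m³ = 64000 ML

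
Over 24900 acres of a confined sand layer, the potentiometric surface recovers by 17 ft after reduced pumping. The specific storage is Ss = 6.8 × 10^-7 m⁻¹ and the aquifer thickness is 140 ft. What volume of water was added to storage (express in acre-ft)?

ΔV ≈ 12.3 acre-ft

b = 140 ft = 42.67 m
S = Ss × b = 6.8 × 10^-7 m⁻¹ × 42.67 m = 2.902 × 10^-5
A = 24900 acres = 1.008 × 10^8 m²
Δh = 17 ft = 5.182 m
ΔV = S × A × Δh = 2.902 × 10^-5 × 1.008 × 10^8 m² × 5.182 m = 15150 m³
ΔV = 15150 m³ = 12.28 acre-ft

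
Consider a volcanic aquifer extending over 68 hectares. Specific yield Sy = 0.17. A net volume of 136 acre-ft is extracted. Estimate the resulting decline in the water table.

A = 68 hectares = 6.8 × 10^5 m²
ΔV = 136 acre-ft = 1.678 × 10^5 m³
Δh = ΔV / (Sy × A) = 1.678 × 10^5 m³ / (0.17 × 6.8 × 10^5 m²) = 1.451 m

Δh ≈ 1.45 m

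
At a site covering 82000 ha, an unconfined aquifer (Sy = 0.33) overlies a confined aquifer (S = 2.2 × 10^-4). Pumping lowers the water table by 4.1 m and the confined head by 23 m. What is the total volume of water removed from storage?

A = 82000 ha = 8.2 × 10^8 m²
Unconfined: ΔV_u = Sy × A × Δh_u = 0.33 × 8.2 × 10^8 × 4.1 = 1.109 × 10^9 m³
Confined: ΔV_c = S × A × Δh_c = 2.2 × 10^-4 × 8.2 × 10^8 × 23 = 4.149 × 10^6 m³
Total ΔV = 1.109 × 10^9 + 4.149 × 10^6 = 1.114 × 10^9 m³

ΔV ≈ 1.11 × 10^9 m³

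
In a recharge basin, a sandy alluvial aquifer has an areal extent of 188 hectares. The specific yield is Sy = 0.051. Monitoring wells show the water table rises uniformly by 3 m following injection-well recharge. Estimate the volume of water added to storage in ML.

A = 188 hectares = 1.88 × 10^6 m²
ΔV = Sy × A × Δh = 0.051 × 1.88 × 10^6 m² × 3 m = 2.876 × 10^5 m³
ΔV = 2.876 × 10^5 m³ = 287.6 ML

ΔV ≈ 288 ML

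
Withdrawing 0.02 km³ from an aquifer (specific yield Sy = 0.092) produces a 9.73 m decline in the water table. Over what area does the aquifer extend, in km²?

A ≈ 22.3 km²

ΔV = 0.02 km³ = 2 × 10^7 m³
A = ΔV / (Sy × Δh) = 2 × 10^7 / (0.092 × 9.73) = 2.234 × 10^7 m²
A = 2.234 × 10^7 m² = 22.34 km²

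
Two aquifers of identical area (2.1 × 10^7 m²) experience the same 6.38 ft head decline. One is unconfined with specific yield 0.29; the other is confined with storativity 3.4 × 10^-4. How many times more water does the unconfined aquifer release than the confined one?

ΔV_u / ΔV_c ≈ 853

Δh = 6.38 ft = 1.945 m
Unconfined: ΔV_u = Sy × A × Δh = 0.29 × 2.1 × 10^7 × 1.945 = 1.184 × 10^7 m³
Confined: ΔV_c = S × A × Δh = 3.4 × 10^-4 × 2.1 × 10^7 × 1.945 = 13880 m³
Ratio = ΔV_u / ΔV_c = Sy / S = 0.29 / 3.4 × 10^-4 = 852.9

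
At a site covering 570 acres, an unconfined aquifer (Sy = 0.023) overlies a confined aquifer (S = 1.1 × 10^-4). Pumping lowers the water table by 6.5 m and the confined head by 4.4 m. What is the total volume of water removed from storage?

A = 570 acres = 2.307 × 10^6 m²
Unconfined: ΔV_u = Sy × A × Δh_u = 0.023 × 2.307 × 10^6 × 6.5 = 3.449 × 10^5 m³
Confined: ΔV_c = S × A × Δh_c = 1.1 × 10^-4 × 2.307 × 10^6 × 4.4 = 1116 m³
Total ΔV = 3.449 × 10^5 + 1116 = 3.46 × 10^5 m³

ΔV ≈ 3.46 × 10^5 m³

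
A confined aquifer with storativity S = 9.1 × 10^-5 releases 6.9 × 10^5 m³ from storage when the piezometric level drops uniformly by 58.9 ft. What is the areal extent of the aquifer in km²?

A ≈ 422 km²

Δh = 58.9 ft = 17.95 m
A = ΔV / (S × Δh) = 6.9 × 10^5 / (9.1 × 10^-5 × 17.95) = 4.224 × 10^8 m²
A = 4.224 × 10^8 m² = 422.4 km²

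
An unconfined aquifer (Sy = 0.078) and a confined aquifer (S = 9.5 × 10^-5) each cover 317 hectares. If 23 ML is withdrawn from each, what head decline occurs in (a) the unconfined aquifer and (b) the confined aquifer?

Δh_u ≈ 0.093 m; Δh_c ≈ 76.4 m

A = 317 hectares = 3.17 × 10^6 m²
ΔV = 23 ML = 23000 m³
Unconfined: Δh_u = ΔV/(Sy·A) = 23000/(0.078 × 3.17 × 10^6) = 0.09302 m
Confined: Δh_c = ΔV/(S·A) = 23000/(9.5 × 10^-5 × 3.17 × 10^6) = 76.37 m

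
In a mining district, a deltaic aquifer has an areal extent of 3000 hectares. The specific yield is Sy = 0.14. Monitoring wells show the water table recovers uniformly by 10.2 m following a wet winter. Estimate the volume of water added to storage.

ΔV ≈ 4.28 × 10^7 m³

A = 3000 hectares = 3 × 10^7 m²
ΔV = Sy × A × Δh = 0.14 × 3 × 10^7 m² × 10.2 m = 4.284 × 10^7 m³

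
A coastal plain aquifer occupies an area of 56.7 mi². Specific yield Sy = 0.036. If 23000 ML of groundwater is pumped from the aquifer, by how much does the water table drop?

Δh ≈ 4.35 m

A = 56.7 mi² = 1.469 × 10^8 m²
ΔV = 23000 ML = 2.3 × 10^7 m³
Δh = ΔV / (Sy × A) = 2.3 × 10^7 m³ / (0.036 × 1.469 × 10^8 m²) = 4.351 m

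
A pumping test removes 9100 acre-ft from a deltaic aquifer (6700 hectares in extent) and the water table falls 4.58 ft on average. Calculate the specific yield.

A = 6700 hectares = 6.7 × 10^7 m²
Δh = 4.58 ft = 1.396 m
ΔV = 9100 acre-ft = 1.122 × 10^7 m³
Sy = ΔV / (A × Δh) = 1.122 × 10^7 m³ / (6.7 × 10^7 m² × 1.396 m) = 0.12

Sy ≈ 0.12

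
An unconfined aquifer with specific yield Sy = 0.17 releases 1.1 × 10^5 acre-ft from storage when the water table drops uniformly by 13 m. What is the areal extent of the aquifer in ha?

A ≈ 6140 ha

ΔV = 1.1 × 10^5 acre-ft = 1.357 × 10^8 m³
A = ΔV / (Sy × Δh) = 1.357 × 10^8 / (0.17 × 13) = 6.14 × 10^7 m²
A = 6.14 × 10^7 m² = 6140 ha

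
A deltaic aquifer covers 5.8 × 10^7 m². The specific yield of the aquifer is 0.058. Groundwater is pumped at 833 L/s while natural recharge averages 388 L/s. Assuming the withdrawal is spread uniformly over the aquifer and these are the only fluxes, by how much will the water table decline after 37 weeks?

Net abstraction = 833 − 388 = 445 L/s
Q_net = 445 L/s = 38450 m³/d
t = 37 weeks = 259 d
ΔV = Q × t = 38450 m³/d × 259 d = 9.958 × 10^6 m³
Δh = ΔV / (Sy × A) = 9.958 × 10^6 / (0.058 × 5.8 × 10^7) = 2.96 m

Δh ≈ 2.96 m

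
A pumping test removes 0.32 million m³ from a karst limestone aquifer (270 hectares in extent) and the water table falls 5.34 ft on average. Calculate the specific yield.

Sy ≈ 0.073

A = 270 hectares = 2.7 × 10^6 m²
Δh = 5.34 ft = 1.628 m
ΔV = 0.32 million m³ = 3.2 × 10^5 m³
Sy = ΔV / (A × Δh) = 3.2 × 10^5 m³ / (2.7 × 10^6 m² × 1.628 m) = 0.07282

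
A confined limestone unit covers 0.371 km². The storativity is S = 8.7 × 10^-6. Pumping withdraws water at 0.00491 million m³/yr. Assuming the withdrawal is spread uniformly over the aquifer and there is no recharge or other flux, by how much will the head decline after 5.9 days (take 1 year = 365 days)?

Δh ≈ 24.6 m

A = 0.371 km² = 3.71 × 10^5 m²
Q = 0.00491 million m³/yr = 13.45 m³/d
ΔV = Q × t = 13.45 m³/d × 5.9 d = 79.37 m³
Δh = ΔV / (S × A) = 79.37 / (8.7 × 10^-6 × 3.71 × 10^5) = 24.59 m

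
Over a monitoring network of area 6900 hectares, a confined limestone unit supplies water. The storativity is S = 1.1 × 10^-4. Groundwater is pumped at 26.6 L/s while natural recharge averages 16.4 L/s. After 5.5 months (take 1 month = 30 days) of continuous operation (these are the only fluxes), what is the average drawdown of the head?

A = 6900 hectares = 6.9 × 10^7 m²
Net abstraction = 26.6 − 16.4 = 10.2 L/s
Q_net = 10.2 L/s = 881.3 m³/d
t = 5.5 months = 165 d
ΔV = Q × t = 881.3 m³/d × 165 d = 1.454 × 10^5 m³
Δh = ΔV / (S × A) = 1.454 × 10^5 / (1.1 × 10^-4 × 6.9 × 10^7) = 19.16 m

Δh ≈ 19.2 m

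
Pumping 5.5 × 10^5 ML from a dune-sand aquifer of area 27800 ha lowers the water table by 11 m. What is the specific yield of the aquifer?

A = 27800 ha = 2.78 × 10^8 m²
ΔV = 5.5 × 10^5 ML = 5.5 × 10^8 m³
Sy = ΔV / (A × Δh) = 5.5 × 10^8 m³ / (2.78 × 10^8 m² × 11 m) = 0.1799

Sy ≈ 0.18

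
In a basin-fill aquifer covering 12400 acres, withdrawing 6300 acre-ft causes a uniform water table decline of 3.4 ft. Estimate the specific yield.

A = 12400 acres = 5.018 × 10^7 m²
Δh = 3.4 ft = 1.036 m
ΔV = 6300 acre-ft = 7.771 × 10^6 m³
Sy = ΔV / (A × Δh) = 7.771 × 10^6 m³ / (5.018 × 10^7 m² × 1.036 m) = 0.1494

Sy ≈ 0.15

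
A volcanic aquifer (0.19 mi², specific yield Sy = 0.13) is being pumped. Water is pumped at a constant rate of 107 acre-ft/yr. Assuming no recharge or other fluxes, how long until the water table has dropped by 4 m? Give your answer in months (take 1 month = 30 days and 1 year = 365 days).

A = 0.19 mi² = 4.921 × 10^5 m²
ΔV = Sy × A × Δh = 0.13 × 4.921 × 10^5 × 4 = 2.559 × 10^5 m³
Q = 107 acre-ft/yr = 361.6 m³/d
t = ΔV / Q = 2.559 × 10^5 m³ / 361.6 m³/d = 707.7 d
t = 707.7 d ≈ 23.59 months

t ≈ 23.6 months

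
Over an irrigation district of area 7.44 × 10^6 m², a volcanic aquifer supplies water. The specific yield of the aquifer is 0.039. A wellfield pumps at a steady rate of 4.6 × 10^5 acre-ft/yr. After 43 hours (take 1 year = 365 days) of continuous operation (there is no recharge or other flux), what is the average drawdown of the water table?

Δh ≈ 9.6 m

Q = 4.6 × 10^5 acre-ft/yr = 1.555 × 10^6 m³/d
t = 43 hours = 1.792 d
ΔV = Q × t = 1.555 × 10^6 m³/d × 1.792 d = 2.785 × 10^6 m³
Δh = ΔV / (Sy × A) = 2.785 × 10^6 / (0.039 × 7.44 × 10^6) = 9.599 m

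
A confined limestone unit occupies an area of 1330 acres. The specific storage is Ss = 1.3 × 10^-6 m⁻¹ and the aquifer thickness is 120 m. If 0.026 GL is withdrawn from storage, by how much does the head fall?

Δh ≈ 31 m

S = Ss × b = 1.3 × 10^-6 m⁻¹ × 120 m = 1.56 × 10^-4
A = 1330 acres = 5.382 × 10^6 m²
ΔV = 0.026 GL = 26000 m³
Δh = ΔV / (S × A) = 26000 m³ / (1.56 × 10^-4 × 5.382 × 10^6 m²) = 30.97 m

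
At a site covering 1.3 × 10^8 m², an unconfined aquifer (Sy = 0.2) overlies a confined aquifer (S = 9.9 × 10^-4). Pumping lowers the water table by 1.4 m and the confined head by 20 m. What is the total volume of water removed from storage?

Unconfined: ΔV_u = Sy × A × Δh_u = 0.2 × 1.3 × 10^8 × 1.4 = 3.64 × 10^7 m³
Confined: ΔV_c = S × A × Δh_c = 9.9 × 10^-4 × 1.3 × 10^8 × 20 = 2.574 × 10^6 m³
Total ΔV = 3.64 × 10^7 + 2.574 × 10^6 = 3.897 × 10^7 m³

ΔV ≈ 3.9 × 10^7 m³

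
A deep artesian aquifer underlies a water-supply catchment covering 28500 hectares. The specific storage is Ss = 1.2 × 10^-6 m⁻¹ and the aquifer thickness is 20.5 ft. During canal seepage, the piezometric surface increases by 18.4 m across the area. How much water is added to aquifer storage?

b = 20.5 ft = 6.248 m
S = Ss × b = 1.2 × 10^-6 m⁻¹ × 6.248 m = 7.498 × 10^-6
A = 28500 hectares = 2.85 × 10^8 m²
ΔV = S × A × Δh = 7.498 × 10^-6 × 2.85 × 10^8 m² × 18.4 m = 39320 m³

ΔV ≈ 39300 m³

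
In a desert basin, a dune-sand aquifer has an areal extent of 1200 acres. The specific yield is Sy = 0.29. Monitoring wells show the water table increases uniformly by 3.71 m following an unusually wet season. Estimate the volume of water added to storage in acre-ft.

A = 1200 acres = 4.856 × 10^6 m²
ΔV = Sy × A × Δh = 0.29 × 4.856 × 10^6 m² × 3.71 m = 5.225 × 10^6 m³
ΔV = 5.225 × 10^6 m³ = 4236 acre-ft

ΔV ≈ 4240 acre-ft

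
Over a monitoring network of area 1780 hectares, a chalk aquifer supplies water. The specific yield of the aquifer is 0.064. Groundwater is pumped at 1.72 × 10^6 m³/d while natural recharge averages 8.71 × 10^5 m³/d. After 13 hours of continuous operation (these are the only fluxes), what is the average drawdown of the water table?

A = 1780 hectares = 1.78 × 10^7 m²
Net abstraction = 1.72 × 10^6 − 8.71 × 10^5 = 8.49 × 10^5 m³/d
t = 13 hours = 0.5417 d
ΔV = Q × t = 8.49 × 10^5 m³/d × 0.5417 d = 4.599 × 10^5 m³
Δh = ΔV / (Sy × A) = 4.599 × 10^5 / (0.064 × 1.78 × 10^7) = 0.4037 m

Δh ≈ 0.404 m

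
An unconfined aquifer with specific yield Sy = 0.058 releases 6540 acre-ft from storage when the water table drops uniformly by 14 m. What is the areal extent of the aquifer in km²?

A ≈ 9.93 km²

ΔV = 6540 acre-ft = 8.067 × 10^6 m³
A = ΔV / (Sy × Δh) = 8.067 × 10^6 / (0.058 × 14) = 9.935 × 10^6 m²
A = 9.935 × 10^6 m² = 9.935 km²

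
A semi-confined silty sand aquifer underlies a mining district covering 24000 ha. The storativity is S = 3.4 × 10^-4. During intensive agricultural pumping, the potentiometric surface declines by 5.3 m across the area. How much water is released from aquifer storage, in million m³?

A = 24000 ha = 2.4 × 10^8 m²
ΔV = S × A × Δh = 3.4 × 10^-4 × 2.4 × 10^8 m² × 5.3 m = 4.325 × 10^5 m³
ΔV = 4.325 × 10^5 m³ = 0.4325 million m³

ΔV ≈ 0.432 million m³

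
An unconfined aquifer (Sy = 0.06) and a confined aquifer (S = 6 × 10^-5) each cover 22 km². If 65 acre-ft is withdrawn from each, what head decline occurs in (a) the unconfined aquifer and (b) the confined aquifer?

A = 22 km² = 2.2 × 10^7 m²
ΔV = 65 acre-ft = 80180 m³
Unconfined: Δh_u = ΔV/(Sy·A) = 80180/(0.06 × 2.2 × 10^7) = 0.06074 m
Confined: Δh_c = ΔV/(S·A) = 80180/(6 × 10^-5 × 2.2 × 10^7) = 60.74 m

Δh_u ≈ 0.0607 m; Δh_c ≈ 60.7 m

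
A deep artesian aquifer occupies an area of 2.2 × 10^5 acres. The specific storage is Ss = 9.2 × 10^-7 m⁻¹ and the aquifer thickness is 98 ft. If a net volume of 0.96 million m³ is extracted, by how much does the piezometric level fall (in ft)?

b = 98 ft = 29.87 m
S = Ss × b = 9.2 × 10^-7 m⁻¹ × 29.87 m = 2.748 × 10^-5
A = 2.2 × 10^5 acres = 8.903 × 10^8 m²
ΔV = 0.96 million m³ = 9.6 × 10^5 m³
Δh = ΔV / (S × A) = 9.6 × 10^5 m³ / (2.748 × 10^-5 × 8.903 × 10^8 m²) = 39.24 m
Δh = 39.24 m = 128.7 ft

Δh ≈ 129 ft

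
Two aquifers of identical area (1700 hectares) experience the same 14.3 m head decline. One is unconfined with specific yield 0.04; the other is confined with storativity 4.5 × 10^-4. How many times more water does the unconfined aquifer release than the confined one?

A = 1700 hectares = 1.7 × 10^7 m²
Unconfined: ΔV_u = Sy × A × Δh = 0.04 × 1.7 × 10^7 × 14.3 = 9.724 × 10^6 m³
Confined: ΔV_c = S × A × Δh = 4.5 × 10^-4 × 1.7 × 10^7 × 14.3 = 1.094 × 10^5 m³
Ratio = ΔV_u / ΔV_c = Sy / S = 0.04 / 4.5 × 10^-4 = 88.89

ΔV_u / ΔV_c ≈ 88.9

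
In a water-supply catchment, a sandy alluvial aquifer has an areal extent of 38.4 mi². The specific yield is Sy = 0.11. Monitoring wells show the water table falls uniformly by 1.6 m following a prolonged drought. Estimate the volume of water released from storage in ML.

A = 38.4 mi² = 9.946 × 10^7 m²
ΔV = Sy × A × Δh = 0.11 × 9.946 × 10^7 m² × 1.6 m = 1.75 × 10^7 m³
ΔV = 1.75 × 10^7 m³ = 17500 ML

ΔV ≈ 17500 ML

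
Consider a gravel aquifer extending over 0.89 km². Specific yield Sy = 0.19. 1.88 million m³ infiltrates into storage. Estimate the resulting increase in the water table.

A = 0.89 km² = 8.9 × 10^5 m²
ΔV = 1.88 million m³ = 1.88 × 10^6 m³
Δh = ΔV / (Sy × A) = 1.88 × 10^6 m³ / (0.19 × 8.9 × 10^5 m²) = 11.12 m

Δh ≈ 11.1 m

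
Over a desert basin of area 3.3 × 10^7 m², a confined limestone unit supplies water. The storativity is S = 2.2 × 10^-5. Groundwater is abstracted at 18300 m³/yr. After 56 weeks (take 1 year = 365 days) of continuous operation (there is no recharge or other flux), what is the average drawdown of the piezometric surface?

Δh ≈ 27.1 m

Q = 18300 m³/yr = 50.14 m³/d
t = 56 weeks = 392 d
ΔV = Q × t = 50.14 m³/d × 392 d = 19650 m³
Δh = ΔV / (S × A) = 19650 / (2.2 × 10^-5 × 3.3 × 10^7) = 27.07 m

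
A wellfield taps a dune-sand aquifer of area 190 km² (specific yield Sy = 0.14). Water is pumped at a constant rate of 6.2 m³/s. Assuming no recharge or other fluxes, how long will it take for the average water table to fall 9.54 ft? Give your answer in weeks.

t ≈ 20.6 weeks

A = 190 km² = 1.9 × 10^8 m²
Δh = 9.54 ft = 2.908 m
ΔV = Sy × A × Δh = 0.14 × 1.9 × 10^8 × 2.908 = 7.735 × 10^7 m³
Q = 6.2 m³/s = 5.357 × 10^5 m³/d
t = ΔV / Q = 7.735 × 10^7 m³ / 5.357 × 10^5 m³/d = 144.4 d
t = 144.4 d ≈ 20.63 weeks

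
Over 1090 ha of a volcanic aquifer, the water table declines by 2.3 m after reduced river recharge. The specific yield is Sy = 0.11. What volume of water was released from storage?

A = 1090 ha = 1.09 × 10^7 m²
ΔV = Sy × A × Δh = 0.11 × 1.09 × 10^7 m² × 2.3 m = 2.758 × 10^6 m³

ΔV ≈ 2.76 × 10^6 m³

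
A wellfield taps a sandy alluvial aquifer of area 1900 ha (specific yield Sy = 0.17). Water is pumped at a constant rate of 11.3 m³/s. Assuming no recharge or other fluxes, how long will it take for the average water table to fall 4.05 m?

A = 1900 ha = 1.9 × 10^7 m²
ΔV = Sy × A × Δh = 0.17 × 1.9 × 10^7 × 4.05 = 1.308 × 10^7 m³
Q = 11.3 m³/s = 9.763 × 10^5 m³/d
t = ΔV / Q = 1.308 × 10^7 m³ / 9.763 × 10^5 m³/d = 13.4 d

t ≈ 13.4 days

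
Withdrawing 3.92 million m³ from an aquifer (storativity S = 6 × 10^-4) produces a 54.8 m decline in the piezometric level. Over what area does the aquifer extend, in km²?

A ≈ 119 km²

ΔV = 3.92 million m³ = 3.92 × 10^6 m³
A = ΔV / (S × Δh) = 3.92 × 10^6 / (6 × 10^-4 × 54.8) = 1.192 × 10^8 m²
A = 1.192 × 10^8 m² = 119.2 km²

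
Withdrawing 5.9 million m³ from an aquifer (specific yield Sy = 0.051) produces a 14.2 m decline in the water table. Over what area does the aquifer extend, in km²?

ΔV = 5.9 million m³ = 5.9 × 10^6 m³
A = ΔV / (Sy × Δh) = 5.9 × 10^6 / (0.051 × 14.2) = 8.147 × 10^6 m²
A = 8.147 × 10^6 m² = 8.147 km²

A ≈ 8.15 km²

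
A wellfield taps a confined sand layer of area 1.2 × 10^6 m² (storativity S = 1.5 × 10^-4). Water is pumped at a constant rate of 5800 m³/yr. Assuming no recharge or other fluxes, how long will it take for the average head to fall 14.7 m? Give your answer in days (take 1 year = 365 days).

ΔV = S × A × Δh = 1.5 × 10^-4 × 1.2 × 10^6 × 14.7 = 2646 m³
Q = 5800 m³/yr = 15.89 m³/d
t = ΔV / Q = 2646 m³ / 15.89 m³/d = 166.5 d

t ≈ 167 days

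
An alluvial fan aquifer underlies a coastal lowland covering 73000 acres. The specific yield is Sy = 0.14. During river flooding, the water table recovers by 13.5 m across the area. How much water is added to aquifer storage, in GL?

A = 73000 acres = 2.954 × 10^8 m²
ΔV = Sy × A × Δh = 0.14 × 2.954 × 10^8 m² × 13.5 m = 5.583 × 10^8 m³
ΔV = 5.583 × 10^8 m³ = 558.3 GL

ΔV ≈ 558 GL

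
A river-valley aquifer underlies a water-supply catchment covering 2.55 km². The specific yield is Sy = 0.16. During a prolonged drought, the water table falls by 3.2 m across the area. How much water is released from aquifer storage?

ΔV ≈ 1.31 × 10^6 m³

A = 2.55 km² = 2.55 × 10^6 m²
ΔV = Sy × A × Δh = 0.16 × 2.55 × 10^6 m² × 3.2 m = 1.306 × 10^6 m³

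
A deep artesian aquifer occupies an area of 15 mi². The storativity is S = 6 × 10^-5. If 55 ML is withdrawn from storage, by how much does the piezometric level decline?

A = 15 mi² = 3.885 × 10^7 m²
ΔV = 55 ML = 55000 m³
Δh = ΔV / (S × A) = 55000 m³ / (6 × 10^-5 × 3.885 × 10^7 m²) = 23.6 m

Δh ≈ 23.6 m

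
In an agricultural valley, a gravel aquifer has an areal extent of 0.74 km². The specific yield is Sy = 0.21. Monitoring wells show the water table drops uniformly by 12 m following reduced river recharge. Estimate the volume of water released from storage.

ΔV ≈ 1.86 × 10^6 m³

A = 0.74 km² = 7.4 × 10^5 m²
ΔV = Sy × A × Δh = 0.21 × 7.4 × 10^5 m² × 12 m = 1.865 × 10^6 m³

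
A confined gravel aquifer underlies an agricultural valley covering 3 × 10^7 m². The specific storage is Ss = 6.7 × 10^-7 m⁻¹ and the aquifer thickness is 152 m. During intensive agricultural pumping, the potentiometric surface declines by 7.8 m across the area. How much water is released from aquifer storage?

S = Ss × b = 6.7 × 10^-7 m⁻¹ × 152 m = 1.018 × 10^-4
ΔV = S × A × Δh = 1.018 × 10^-4 × 3 × 10^7 m² × 7.8 m = 23830 m³

ΔV ≈ 23800 m³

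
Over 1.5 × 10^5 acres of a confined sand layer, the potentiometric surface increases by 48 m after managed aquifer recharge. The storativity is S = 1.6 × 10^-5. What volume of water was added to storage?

ΔV ≈ 4.66 × 10^5 m³

A = 1.5 × 10^5 acres = 6.07 × 10^8 m²
ΔV = S × A × Δh = 1.6 × 10^-5 × 6.07 × 10^8 m² × 48 m = 4.662 × 10^5 m³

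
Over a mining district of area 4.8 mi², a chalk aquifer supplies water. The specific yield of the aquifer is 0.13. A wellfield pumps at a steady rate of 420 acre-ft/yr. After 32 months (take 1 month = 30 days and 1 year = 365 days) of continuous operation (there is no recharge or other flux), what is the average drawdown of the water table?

A = 4.8 mi² = 1.243 × 10^7 m²
Q = 420 acre-ft/yr = 1419 m³/d
t = 32 months = 960 d
ΔV = Q × t = 1419 m³/d × 960 d = 1.363 × 10^6 m³
Δh = ΔV / (Sy × A) = 1.363 × 10^6 / (0.13 × 1.243 × 10^7) = 0.8431 m

Δh ≈ 0.843 m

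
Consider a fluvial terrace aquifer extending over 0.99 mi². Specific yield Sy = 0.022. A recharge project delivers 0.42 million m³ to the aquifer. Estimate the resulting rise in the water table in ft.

A = 0.99 mi² = 2.564 × 10^6 m²
ΔV = 0.42 million m³ = 4.2 × 10^5 m³
Δh = ΔV / (Sy × A) = 4.2 × 10^5 m³ / (0.022 × 2.564 × 10^6 m²) = 7.445 m
Δh = 7.445 m = 24.43 ft

Δh ≈ 24.4 ft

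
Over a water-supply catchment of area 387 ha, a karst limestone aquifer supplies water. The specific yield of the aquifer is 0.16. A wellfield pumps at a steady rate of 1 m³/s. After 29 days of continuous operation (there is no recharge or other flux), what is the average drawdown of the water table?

A = 387 ha = 3.87 × 10^6 m²
Q = 1 m³/s = 86400 m³/d
ΔV = Q × t = 86400 m³/d × 29 d = 2.506 × 10^6 m³
Δh = ΔV / (Sy × A) = 2.506 × 10^6 / (0.16 × 3.87 × 10^6) = 4.047 m

Δh ≈ 4.05 m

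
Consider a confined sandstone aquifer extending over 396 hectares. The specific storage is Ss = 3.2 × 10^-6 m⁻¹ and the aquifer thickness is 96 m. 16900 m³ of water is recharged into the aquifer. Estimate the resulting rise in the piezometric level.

Δh ≈ 13.9 m

S = Ss × b = 3.2 × 10^-6 m⁻¹ × 96 m = 3.072 × 10^-4
A = 396 hectares = 3.96 × 10^6 m²
Δh = ΔV / (S × A) = 16900 m³ / (3.072 × 10^-4 × 3.96 × 10^6 m²) = 13.89 m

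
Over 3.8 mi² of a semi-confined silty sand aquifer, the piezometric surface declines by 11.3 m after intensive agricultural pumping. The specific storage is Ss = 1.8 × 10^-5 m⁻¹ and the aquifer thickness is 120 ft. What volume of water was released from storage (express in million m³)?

b = 120 ft = 36.58 m
S = Ss × b = 1.8 × 10^-5 m⁻¹ × 36.58 m = 6.584 × 10^-4
A = 3.8 mi² = 9.842 × 10^6 m²
ΔV = S × A × Δh = 6.584 × 10^-4 × 9.842 × 10^6 m² × 11.3 m = 73220 m³
ΔV = 73220 m³ = 0.07322 million m³

ΔV ≈ 0.0732 million m³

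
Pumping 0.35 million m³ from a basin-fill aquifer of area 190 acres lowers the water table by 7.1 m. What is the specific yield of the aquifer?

A = 190 acres = 7.689 × 10^5 m²
ΔV = 0.35 million m³ = 3.5 × 10^5 m³
Sy = ΔV / (A × Δh) = 3.5 × 10^5 m³ / (7.689 × 10^5 m² × 7.1 m) = 0.06411

Sy ≈ 0.064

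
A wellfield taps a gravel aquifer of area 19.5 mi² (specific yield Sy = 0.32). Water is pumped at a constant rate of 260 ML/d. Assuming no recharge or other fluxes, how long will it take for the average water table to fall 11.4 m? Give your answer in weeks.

A = 19.5 mi² = 5.05 × 10^7 m²
ΔV = Sy × A × Δh = 0.32 × 5.05 × 10^7 × 11.4 = 1.842 × 10^8 m³
Q = 260 ML/d = 2.6 × 10^5 m³/d
t = ΔV / Q = 1.842 × 10^8 m³ / 2.6 × 10^5 m³/d = 708.6 d
t = 708.6 d ≈ 101.2 weeks

t ≈ 101 weeks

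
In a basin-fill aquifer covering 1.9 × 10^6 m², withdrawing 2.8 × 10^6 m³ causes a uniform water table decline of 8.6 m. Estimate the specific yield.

Sy ≈ 0.17

Sy = ΔV / (A × Δh) = 2.8 × 10^6 m³ / (1.9 × 10^6 m² × 8.6 m) = 0.1714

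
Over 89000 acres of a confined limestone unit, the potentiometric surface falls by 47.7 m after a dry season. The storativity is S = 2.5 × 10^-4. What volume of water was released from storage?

ΔV ≈ 4.3 × 10^6 m³

A = 89000 acres = 3.602 × 10^8 m²
ΔV = S × A × Δh = 2.5 × 10^-4 × 3.602 × 10^8 m² × 47.7 m = 4.295 × 10^6 m³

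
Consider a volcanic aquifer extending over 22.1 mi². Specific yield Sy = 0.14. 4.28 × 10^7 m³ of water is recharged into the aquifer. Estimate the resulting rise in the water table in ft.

A = 22.1 mi² = 5.724 × 10^7 m²
Δh = ΔV / (Sy × A) = 4.28 × 10^7 m³ / (0.14 × 5.724 × 10^7 m²) = 5.341 m
Δh = 5.341 m = 17.52 ft

Δh ≈ 17.5 ft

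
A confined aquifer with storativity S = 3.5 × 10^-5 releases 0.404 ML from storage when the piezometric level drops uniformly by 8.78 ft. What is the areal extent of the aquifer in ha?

Δh = 8.78 ft = 2.676 m
ΔV = 0.404 ML = 404 m³
A = ΔV / (S × Δh) = 404 / (3.5 × 10^-5 × 2.676) = 4.313 × 10^6 m²
A = 4.313 × 10^6 m² = 431.3 ha

A ≈ 431 ha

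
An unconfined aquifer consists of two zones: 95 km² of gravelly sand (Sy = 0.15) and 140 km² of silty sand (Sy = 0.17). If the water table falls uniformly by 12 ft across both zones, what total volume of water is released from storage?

A₁ = 95 km² = 9.5 × 10^7 m²; A₂ = 140 km² = 1.4 × 10^8 m²
Δh = 12 ft = 3.658 m
ΔV₁ = 0.15 × 9.5 × 10^7 × 3.658 = 5.212 × 10^7 m³
ΔV₂ = 0.17 × 1.4 × 10^8 × 3.658 = 8.705 × 10^7 m³
ΔV = ΔV₁ + ΔV₂ = 1.392 × 10^8 m³

ΔV ≈ 1.39 × 10^8 m³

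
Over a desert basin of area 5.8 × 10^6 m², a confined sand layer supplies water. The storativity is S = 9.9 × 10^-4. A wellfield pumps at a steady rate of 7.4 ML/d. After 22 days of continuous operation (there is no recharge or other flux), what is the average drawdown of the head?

Δh ≈ 28.4 m

Q = 7.4 ML/d = 7400 m³/d
ΔV = Q × t = 7400 m³/d × 22 d = 1.628 × 10^5 m³
Δh = ΔV / (S × A) = 1.628 × 10^5 / (9.9 × 10^-4 × 5.8 × 10^6) = 28.35 m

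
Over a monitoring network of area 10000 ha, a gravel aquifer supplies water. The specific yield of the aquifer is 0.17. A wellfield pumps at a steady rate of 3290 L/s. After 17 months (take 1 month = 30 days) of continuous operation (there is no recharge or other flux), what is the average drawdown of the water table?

A = 10000 ha = 1 × 10^8 m²
Q = 3290 L/s = 2.843 × 10^5 m³/d
t = 17 months = 510 d
ΔV = Q × t = 2.843 × 10^5 m³/d × 510 d = 1.45 × 10^8 m³
Δh = ΔV / (Sy × A) = 1.45 × 10^8 / (0.17 × 1 × 10^8) = 8.528 m

Δh ≈ 8.53 m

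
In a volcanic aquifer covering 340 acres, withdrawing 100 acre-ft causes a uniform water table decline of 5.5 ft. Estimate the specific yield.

A = 340 acres = 1.376 × 10^6 m²
Δh = 5.5 ft = 1.676 m
ΔV = 100 acre-ft = 1.233 × 10^5 m³
Sy = ΔV / (A × Δh) = 1.233 × 10^5 m³ / (1.376 × 10^6 m² × 1.676 m) = 0.05348

Sy ≈ 0.053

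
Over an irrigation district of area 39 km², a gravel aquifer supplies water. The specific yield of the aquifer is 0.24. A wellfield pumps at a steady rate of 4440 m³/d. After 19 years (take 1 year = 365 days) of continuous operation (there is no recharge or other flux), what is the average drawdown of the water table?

Δh ≈ 3.29 m

A = 39 km² = 3.9 × 10^7 m²
t = 19 years = 6935 d
ΔV = Q × t = 4440 m³/d × 6935 d = 3.079 × 10^7 m³
Δh = ΔV / (Sy × A) = 3.079 × 10^7 / (0.24 × 3.9 × 10^7) = 3.29 m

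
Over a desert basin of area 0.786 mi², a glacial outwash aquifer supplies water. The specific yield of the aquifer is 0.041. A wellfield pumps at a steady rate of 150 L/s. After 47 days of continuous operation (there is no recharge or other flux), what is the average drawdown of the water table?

Δh ≈ 7.3 m

A = 0.786 mi² = 2.036 × 10^6 m²
Q = 150 L/s = 12960 m³/d
ΔV = Q × t = 12960 m³/d × 47 d = 6.091 × 10^5 m³
Δh = ΔV / (Sy × A) = 6.091 × 10^5 / (0.041 × 2.036 × 10^6) = 7.298 m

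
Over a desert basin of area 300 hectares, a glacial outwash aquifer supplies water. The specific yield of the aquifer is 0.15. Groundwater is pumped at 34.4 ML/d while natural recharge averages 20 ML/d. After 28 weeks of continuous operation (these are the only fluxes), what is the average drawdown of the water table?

Δh ≈ 6.27 m

A = 300 hectares = 3 × 10^6 m²
Net abstraction = 34.4 − 20 = 14.4 ML/d
Q_net = 14.4 ML/d = 14400 m³/d
t = 28 weeks = 196 d
ΔV = Q × t = 14400 m³/d × 196 d = 2.822 × 10^6 m³
Δh = ΔV / (Sy × A) = 2.822 × 10^6 / (0.15 × 3 × 10^6) = 6.272 m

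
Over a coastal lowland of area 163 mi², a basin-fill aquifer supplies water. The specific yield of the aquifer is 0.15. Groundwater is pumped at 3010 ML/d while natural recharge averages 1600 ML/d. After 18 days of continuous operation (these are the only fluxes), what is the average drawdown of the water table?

A = 163 mi² = 4.222 × 10^8 m²
Net abstraction = 3010 − 1600 = 1410 ML/d
Q_net = 1410 ML/d = 1.41 × 10^6 m³/d
ΔV = Q × t = 1.41 × 10^6 m³/d × 18 d = 2.538 × 10^7 m³
Δh = ΔV / (Sy × A) = 2.538 × 10^7 / (0.15 × 4.222 × 10^8) = 0.4008 m

Δh ≈ 0.401 m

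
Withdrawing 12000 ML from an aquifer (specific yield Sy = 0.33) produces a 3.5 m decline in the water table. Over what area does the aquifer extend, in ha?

A ≈ 1040 ha

ΔV = 12000 ML = 1.2 × 10^7 m³
A = ΔV / (Sy × Δh) = 1.2 × 10^7 / (0.33 × 3.5) = 1.039 × 10^7 m²
A = 1.039 × 10^7 m² = 1039 ha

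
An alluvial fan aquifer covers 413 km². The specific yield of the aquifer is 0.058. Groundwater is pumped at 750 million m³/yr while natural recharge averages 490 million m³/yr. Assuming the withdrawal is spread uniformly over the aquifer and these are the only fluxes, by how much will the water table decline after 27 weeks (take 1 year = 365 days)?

Δh ≈ 5.62 m

A = 413 km² = 4.13 × 10^8 m²
Net abstraction = 750 − 490 = 260 million m³/yr
Q_net = 260 million m³/yr = 7.123 × 10^5 m³/d
t = 27 weeks = 189 d
ΔV = Q × t = 7.123 × 10^5 m³/d × 189 d = 1.346 × 10^8 m³
Δh = ΔV / (Sy × A) = 1.346 × 10^8 / (0.058 × 4.13 × 10^8) = 5.62 m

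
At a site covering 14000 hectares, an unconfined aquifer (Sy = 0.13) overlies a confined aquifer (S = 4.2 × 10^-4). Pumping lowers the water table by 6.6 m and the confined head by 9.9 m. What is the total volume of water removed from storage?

A = 14000 hectares = 1.4 × 10^8 m²
Unconfined: ΔV_u = Sy × A × Δh_u = 0.13 × 1.4 × 10^8 × 6.6 = 1.201 × 10^8 m³
Confined: ΔV_c = S × A × Δh_c = 4.2 × 10^-4 × 1.4 × 10^8 × 9.9 = 5.821 × 10^5 m³
Total ΔV = 1.201 × 10^8 + 5.821 × 10^5 = 1.207 × 10^8 m³

ΔV ≈ 1.21 × 10^8 m³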